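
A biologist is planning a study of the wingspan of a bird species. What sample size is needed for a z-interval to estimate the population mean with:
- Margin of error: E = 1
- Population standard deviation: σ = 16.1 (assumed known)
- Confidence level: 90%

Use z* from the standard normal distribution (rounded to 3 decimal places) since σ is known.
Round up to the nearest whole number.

Using z* since population σ is known (z-interval formula).

For 90% confidence, z* = 1.645 (from standard normal table)

Sample size formula for z-interval: n = (z*σ/E)²

n = (1.645 × 16.1 / 1)²
  = (26.484500)²
  = 701.4287

Round up to the nearest whole number: n = 702

702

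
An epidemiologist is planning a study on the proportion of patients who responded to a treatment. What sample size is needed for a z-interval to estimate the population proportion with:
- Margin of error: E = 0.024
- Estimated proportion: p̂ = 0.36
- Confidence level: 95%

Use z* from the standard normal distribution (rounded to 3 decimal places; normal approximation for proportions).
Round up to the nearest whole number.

Using z* for proportion z-interval (normal approximation).

For 95% confidence, z* = 1.96 (from standard normal table)

Sample size formula for proportion z-interval: n = z*²p̂(1-p̂)/E²

n = 1.96² × 0.36 × 0.64 / 0.024²
  = 3.8416 × 0.2304 / 0.000576
  = 1536.6400

Round up to the nearest whole number: n = 1537

1537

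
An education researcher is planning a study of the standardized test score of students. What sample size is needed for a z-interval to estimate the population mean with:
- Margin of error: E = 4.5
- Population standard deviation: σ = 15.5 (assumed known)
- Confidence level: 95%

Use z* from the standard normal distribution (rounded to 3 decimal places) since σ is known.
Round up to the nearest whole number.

Using z* since population σ is known (z-interval formula).

For 95% confidence, z* = 1.96 (from standard normal table)

Sample size formula for z-interval: n = (z*σ/E)²

n = (1.96 × 15.5 / 4.5)²
  = (6.751111)²
  = 45.5775

Round up to the nearest whole number: n = 46

46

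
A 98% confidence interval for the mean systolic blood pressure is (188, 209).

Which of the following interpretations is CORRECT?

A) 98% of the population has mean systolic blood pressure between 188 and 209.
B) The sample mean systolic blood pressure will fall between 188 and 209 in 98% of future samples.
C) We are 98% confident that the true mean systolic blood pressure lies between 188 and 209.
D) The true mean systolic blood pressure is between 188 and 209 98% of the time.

A confidence interval represents our confidence in the procedure, not a probability statement about the parameter.

Key concept: If we repeated this sampling process many times and computed a 98% CI each time, about 98% of those intervals would contain the true population parameter.

For this specific interval (188, 209):
- Midpoint (point estimate): 198.5
- Margin of error: 10.5

The correct interpretation is the one stating confidence that the true parameter lies in the interval — option C.

C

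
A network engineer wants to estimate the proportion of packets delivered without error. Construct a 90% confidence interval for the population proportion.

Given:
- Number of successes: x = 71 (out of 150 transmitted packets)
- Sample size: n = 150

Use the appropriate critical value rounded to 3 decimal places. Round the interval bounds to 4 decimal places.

Sample proportion: p̂ = 71/150 = 0.473333

Check conditions for normal approximation:
  np̂ = 71 ≥ 10 ✓
  n(1-p̂) = 79 ≥ 10 ✓

The sample is large enough, so use a z-interval (normal approximation) for the proportion.

For 90% confidence, z* = 1.645 (from standard normal table)

Standard error: SE = √(p̂(1-p̂)/n) = √(0.473333×0.526667/150) = 0.04076673

Margin of error: E = z* × SE = 1.645 × 0.04076673 = 0.067061

Z-interval: p̂ ± E = 0.473333 ± 0.067061 = (0.406272, 0.540395)

Rounded to 4 decimal places:

(0.4063, 0.5404)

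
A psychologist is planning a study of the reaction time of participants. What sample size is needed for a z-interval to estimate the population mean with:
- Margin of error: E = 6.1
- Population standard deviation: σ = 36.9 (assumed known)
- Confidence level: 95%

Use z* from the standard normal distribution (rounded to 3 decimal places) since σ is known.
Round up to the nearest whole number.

Using z* since population σ is known (z-interval formula).

For 95% confidence, z* = 1.96 (from standard normal table)

Sample size formula for z-interval: n = (z*σ/E)²

n = (1.96 × 36.9 / 6.1)²
  = (11.856393)²
  = 140.5741

Round up to the nearest whole number: n = 141

141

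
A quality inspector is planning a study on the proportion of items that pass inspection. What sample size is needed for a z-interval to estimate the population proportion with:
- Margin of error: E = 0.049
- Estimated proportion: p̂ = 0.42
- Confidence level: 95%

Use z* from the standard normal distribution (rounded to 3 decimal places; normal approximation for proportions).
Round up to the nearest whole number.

Using z* for proportion z-interval (normal approximation).

For 95% confidence, z* = 1.96 (from standard normal table)

Sample size formula for proportion z-interval: n = z*²p̂(1-p̂)/E²

n = 1.96² × 0.42 × 0.58 / 0.049²
  = 3.8416 × 0.2436 / 0.002401
  = 389.7600

Round up to the nearest whole number: n = 390

390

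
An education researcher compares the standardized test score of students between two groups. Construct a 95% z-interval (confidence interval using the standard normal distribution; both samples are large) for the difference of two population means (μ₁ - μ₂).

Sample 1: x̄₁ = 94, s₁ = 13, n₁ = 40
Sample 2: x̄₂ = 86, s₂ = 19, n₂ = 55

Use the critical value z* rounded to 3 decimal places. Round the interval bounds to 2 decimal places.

Both samples are large (n₁ = 40 ≥ 30, n₂ = 55 ≥ 30), so a z-interval for the difference of means applies.

Point estimate: x̄₁ - x̄₂ = 94 - 86 = 8

Standard error: SE = √(s₁²/n₁ + s₂²/n₂)
= √(13²/40 + 19²/55)
= √(4.225000 + 6.563636)
= 3.284606

For 95% confidence, z* = 1.96 (from standard normal table)
Margin of error: E = z* × SE = 1.96 × 3.284606 = 6.4378

Z-interval: (x̄₁ - x̄₂) ± E = 8 ± 6.4378 = (1.5622, 14.4378)

Rounded to 2 decimal places:

(1.56, 14.44)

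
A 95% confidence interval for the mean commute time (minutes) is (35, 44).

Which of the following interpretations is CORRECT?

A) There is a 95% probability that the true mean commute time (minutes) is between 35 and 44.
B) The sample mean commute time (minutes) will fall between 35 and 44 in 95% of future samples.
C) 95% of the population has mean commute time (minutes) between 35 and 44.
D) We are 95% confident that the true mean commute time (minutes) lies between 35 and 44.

A confidence interval represents our confidence in the procedure, not a probability statement about the parameter.

Key concept: If we repeated this sampling process many times and computed a 95% CI each time, about 95% of those intervals would contain the true population parameter.

For this specific interval (35, 44):
- Midpoint (point estimate): 39.5
- Margin of error: 4.5

The correct interpretation is the one stating confidence that the true parameter lies in the interval — option D.

D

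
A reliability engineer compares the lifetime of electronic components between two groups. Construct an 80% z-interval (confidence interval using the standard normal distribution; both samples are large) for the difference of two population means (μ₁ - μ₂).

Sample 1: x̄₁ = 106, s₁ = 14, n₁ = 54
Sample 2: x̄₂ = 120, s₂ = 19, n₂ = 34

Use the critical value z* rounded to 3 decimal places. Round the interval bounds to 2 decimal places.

Both samples are large (n₁ = 54 ≥ 30, n₂ = 34 ≥ 30), so a z-interval for the difference of means applies.

Point estimate: x̄₁ - x̄₂ = 106 - 120 = -14

Standard error: SE = √(s₁²/n₁ + s₂²/n₂)
= √(14²/54 + 19²/34)
= √(3.629630 + 10.617647)
= 3.774556

For 80% confidence, z* = 1.282 (from standard normal table)
Margin of error: E = z* × SE = 1.282 × 3.774556 = 4.8390

Z-interval: (x̄₁ - x̄₂) ± E = -14 ± 4.8390 = (-18.8390, -9.1610)

Rounded to 2 decimal places:

(-18.84, -9.16)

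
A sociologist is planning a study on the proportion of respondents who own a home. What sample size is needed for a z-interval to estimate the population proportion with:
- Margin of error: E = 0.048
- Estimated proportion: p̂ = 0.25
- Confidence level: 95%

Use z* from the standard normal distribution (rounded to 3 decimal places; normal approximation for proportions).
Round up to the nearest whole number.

Using z* for proportion z-interval (normal approximation).

For 95% confidence, z* = 1.96 (from standard normal table)

Sample size formula for proportion z-interval: n = z*²p̂(1-p̂)/E²

n = 1.96² × 0.25 × 0.75 / 0.048²
  = 3.8416 × 0.1875 / 0.002304
  = 312.6302

Round up to the nearest whole number: n = 313

313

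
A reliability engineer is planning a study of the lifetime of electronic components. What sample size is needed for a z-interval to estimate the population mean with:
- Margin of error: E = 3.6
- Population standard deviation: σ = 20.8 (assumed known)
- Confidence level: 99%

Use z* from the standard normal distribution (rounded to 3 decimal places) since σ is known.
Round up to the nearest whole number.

Using z* since population σ is known (z-interval formula).

For 99% confidence, z* = 2.576 (from standard normal table)

Sample size formula for z-interval: n = (z*σ/E)²

n = (2.576 × 20.8 / 3.6)²
  = (14.883556)²
  = 221.5202

Round up to the nearest whole number: n = 222

222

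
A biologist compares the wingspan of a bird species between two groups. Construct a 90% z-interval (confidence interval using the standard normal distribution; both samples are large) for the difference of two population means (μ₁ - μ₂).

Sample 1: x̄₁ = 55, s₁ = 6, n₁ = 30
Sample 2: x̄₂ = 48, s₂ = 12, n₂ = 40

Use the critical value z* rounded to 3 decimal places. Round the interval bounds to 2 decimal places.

Both samples are large (n₁ = 30 ≥ 30, n₂ = 40 ≥ 30), so a z-interval for the difference of means applies.

Point estimate: x̄₁ - x̄₂ = 55 - 48 = 7

Standard error: SE = √(s₁²/n₁ + s₂²/n₂)
= √(6²/30 + 12²/40)
= √(1.200000 + 3.600000)
= 2.190890

For 90% confidence, z* = 1.645 (from standard normal table)
Margin of error: E = z* × SE = 1.645 × 2.190890 = 3.6040

Z-interval: (x̄₁ - x̄₂) ± E = 7 ± 3.6040 = (3.3960, 10.6040)

Rounded to 2 decimal places:

(3.40, 10.60)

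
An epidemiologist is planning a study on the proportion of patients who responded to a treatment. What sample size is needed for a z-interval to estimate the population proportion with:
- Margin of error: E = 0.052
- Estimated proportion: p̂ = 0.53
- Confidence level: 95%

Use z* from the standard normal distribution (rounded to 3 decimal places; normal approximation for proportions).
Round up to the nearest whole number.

Using z* for proportion z-interval (normal approximation).

For 95% confidence, z* = 1.96 (from standard normal table)

Sample size formula for proportion z-interval: n = z*²p̂(1-p̂)/E²

n = 1.96² × 0.53 × 0.47 / 0.052²
  = 3.8416 × 0.2491 / 0.002704
  = 353.8989

Round up to the nearest whole number: n = 354

354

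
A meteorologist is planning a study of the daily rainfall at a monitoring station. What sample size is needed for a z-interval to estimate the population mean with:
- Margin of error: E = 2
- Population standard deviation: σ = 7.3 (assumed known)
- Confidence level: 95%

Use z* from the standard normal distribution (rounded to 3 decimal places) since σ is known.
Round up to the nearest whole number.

Using z* since population σ is known (z-interval formula).

For 95% confidence, z* = 1.96 (from standard normal table)

Sample size formula for z-interval: n = (z*σ/E)²

n = (1.96 × 7.3 / 2)²
  = (7.154000)²
  = 51.1797

Round up to the nearest whole number: n = 52

52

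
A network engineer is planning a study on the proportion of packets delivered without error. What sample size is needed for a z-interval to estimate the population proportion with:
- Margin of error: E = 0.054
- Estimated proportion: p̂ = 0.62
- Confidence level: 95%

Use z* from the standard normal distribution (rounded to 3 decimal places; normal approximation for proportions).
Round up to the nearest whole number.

Using z* for proportion z-interval (normal approximation).

For 95% confidence, z* = 1.96 (from standard normal table)

Sample size formula for proportion z-interval: n = z*²p̂(1-p̂)/E²

n = 1.96² × 0.62 × 0.38 / 0.054²
  = 3.8416 × 0.2356 / 0.002916
  = 310.3844

Round up to the nearest whole number: n = 311

311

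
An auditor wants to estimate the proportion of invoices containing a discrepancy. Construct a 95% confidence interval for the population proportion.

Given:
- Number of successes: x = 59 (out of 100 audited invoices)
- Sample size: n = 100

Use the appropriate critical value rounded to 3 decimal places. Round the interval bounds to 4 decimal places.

Sample proportion: p̂ = 59/100 = 0.590000

Check conditions for normal approximation:
  np̂ = 59 ≥ 10 ✓
  n(1-p̂) = 41 ≥ 10 ✓

The sample is large enough, so use a z-interval (normal approximation) for the proportion.

For 95% confidence, z* = 1.96 (from standard normal table)

Standard error: SE = √(p̂(1-p̂)/n) = √(0.590000×0.410000/100) = 0.04918333

Margin of error: E = z* × SE = 1.96 × 0.04918333 = 0.096399

Z-interval: p̂ ± E = 0.590000 ± 0.096399 = (0.493601, 0.686399)

Rounded to 4 decimal places:

(0.4936, 0.6864)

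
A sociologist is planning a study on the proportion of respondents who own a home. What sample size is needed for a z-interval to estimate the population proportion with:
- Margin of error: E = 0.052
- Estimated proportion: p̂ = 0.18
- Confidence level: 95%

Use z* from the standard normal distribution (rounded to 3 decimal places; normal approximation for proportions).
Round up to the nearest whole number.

Using z* for proportion z-interval (normal approximation).

For 95% confidence, z* = 1.96 (from standard normal table)

Sample size formula for proportion z-interval: n = z*²p̂(1-p̂)/E²

n = 1.96² × 0.18 × 0.82 / 0.052²
  = 3.8416 × 0.1476 / 0.002704
  = 209.6968

Round up to the nearest whole number: n = 210

210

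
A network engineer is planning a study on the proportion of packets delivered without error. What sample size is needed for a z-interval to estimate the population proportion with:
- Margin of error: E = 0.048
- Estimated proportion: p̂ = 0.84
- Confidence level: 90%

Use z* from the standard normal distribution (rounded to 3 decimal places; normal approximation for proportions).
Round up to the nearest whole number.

Using z* for proportion z-interval (normal approximation).

For 90% confidence, z* = 1.645 (from standard normal table)

Sample size formula for proportion z-interval: n = z*²p̂(1-p̂)/E²

n = 1.645² × 0.84 × 0.16 / 0.048²
  = 2.706025 × 0.1344 / 0.002304
  = 157.8515

Round up to the nearest whole number: n = 158

158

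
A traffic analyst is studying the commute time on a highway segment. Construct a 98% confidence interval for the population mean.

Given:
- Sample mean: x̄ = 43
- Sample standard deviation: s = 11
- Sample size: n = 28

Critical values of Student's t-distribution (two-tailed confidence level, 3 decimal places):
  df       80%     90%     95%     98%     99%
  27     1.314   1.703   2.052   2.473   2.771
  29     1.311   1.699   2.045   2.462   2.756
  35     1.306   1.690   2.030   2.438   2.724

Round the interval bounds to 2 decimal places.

The population standard deviation σ is unknown (only the sample standard deviation s is given), so use a t-interval with df = n - 1 = 28 - 1 = 27.

For 98% confidence with df = 27, t* = 2.473 (from t-table)

Standard error: SE = s/√n = 11/√28 = 2.078805

Margin of error: E = t* × SE = 2.473 × 2.078805 = 5.1409

T-interval: x̄ ± E = 43 ± 5.1409 = (37.8591, 48.1409)

Rounded to 2 decimal places:

(37.86, 48.14)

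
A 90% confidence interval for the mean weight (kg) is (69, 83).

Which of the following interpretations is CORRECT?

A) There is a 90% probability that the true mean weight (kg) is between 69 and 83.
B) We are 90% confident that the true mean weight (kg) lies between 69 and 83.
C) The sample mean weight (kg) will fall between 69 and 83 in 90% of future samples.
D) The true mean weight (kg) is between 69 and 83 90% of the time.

A confidence interval represents our confidence in the procedure, not a probability statement about the parameter.

Key concept: If we repeated this sampling process many times and computed a 90% CI each time, about 90% of those intervals would contain the true population parameter.

For this specific interval (69, 83):
- Midpoint (point estimate): 76
- Margin of error: 7

The correct interpretation is the one stating confidence that the true parameter lies in the interval — option B.

B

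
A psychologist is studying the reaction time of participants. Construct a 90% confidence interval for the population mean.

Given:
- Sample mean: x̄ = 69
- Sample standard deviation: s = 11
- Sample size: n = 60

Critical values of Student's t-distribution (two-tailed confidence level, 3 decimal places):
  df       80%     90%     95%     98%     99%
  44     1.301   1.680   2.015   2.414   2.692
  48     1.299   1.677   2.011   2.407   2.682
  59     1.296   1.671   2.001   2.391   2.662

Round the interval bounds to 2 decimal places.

The population standard deviation σ is unknown (only the sample standard deviation s is given), so use a t-interval with df = n - 1 = 60 - 1 = 59.

For 90% confidence with df = 59, t* = 1.671 (from t-table)

Standard error: SE = s/√n = 11/√60 = 1.420094

Margin of error: E = t* × SE = 1.671 × 1.420094 = 2.3730

T-interval: x̄ ± E = 69 ± 2.3730 = (66.6270, 71.3730)

Rounded to 2 decimal places:

(66.63, 71.37)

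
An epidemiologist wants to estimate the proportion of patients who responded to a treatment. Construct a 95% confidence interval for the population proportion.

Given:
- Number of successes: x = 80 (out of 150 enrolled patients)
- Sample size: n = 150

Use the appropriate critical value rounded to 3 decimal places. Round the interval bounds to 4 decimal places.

Sample proportion: p̂ = 80/150 = 0.533333

Check conditions for normal approximation:
  np̂ = 80 ≥ 10 ✓
  n(1-p̂) = 70 ≥ 10 ✓

The sample is large enough, so use a z-interval (normal approximation) for the proportion.

For 95% confidence, z* = 1.96 (from standard normal table)

Standard error: SE = √(p̂(1-p̂)/n) = √(0.533333×0.466667/150) = 0.04073401

Margin of error: E = z* × SE = 1.96 × 0.04073401 = 0.079839

Z-interval: p̂ ± E = 0.533333 ± 0.079839 = (0.453495, 0.613172)

Rounded to 4 decimal places:

(0.4535, 0.6132)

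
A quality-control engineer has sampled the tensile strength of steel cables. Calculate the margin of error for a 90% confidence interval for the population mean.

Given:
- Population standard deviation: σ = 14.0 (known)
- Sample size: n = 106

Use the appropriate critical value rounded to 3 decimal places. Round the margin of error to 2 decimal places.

The population standard deviation σ is known, so use the z-interval margin of error formula.

For 90% confidence, z* = 1.645 (from standard normal table)

Margin of error formula for z-interval: E = z* × σ/√n

E = 1.645 × 14.0/√106
  = 1.645 × 1.359800
  = 2.2369

Rounded to 2 decimal places:

2.24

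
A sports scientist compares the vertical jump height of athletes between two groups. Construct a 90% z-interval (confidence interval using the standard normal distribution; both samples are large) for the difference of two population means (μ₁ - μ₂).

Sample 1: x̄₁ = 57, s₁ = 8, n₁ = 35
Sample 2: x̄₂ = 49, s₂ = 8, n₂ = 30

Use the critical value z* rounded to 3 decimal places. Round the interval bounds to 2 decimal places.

Both samples are large (n₁ = 35 ≥ 30, n₂ = 30 ≥ 30), so a z-interval for the difference of means applies.

Point estimate: x̄₁ - x̄₂ = 57 - 49 = 8

Standard error: SE = √(s₁²/n₁ + s₂²/n₂)
= √(8²/35 + 8²/30)
= √(1.828571 + 2.133333)
= 1.990453

For 90% confidence, z* = 1.645 (from standard normal table)
Margin of error: E = z* × SE = 1.645 × 1.990453 = 3.2743

Z-interval: (x̄₁ - x̄₂) ± E = 8 ± 3.2743 = (4.7257, 11.2743)

Rounded to 2 decimal places:

(4.73, 11.27)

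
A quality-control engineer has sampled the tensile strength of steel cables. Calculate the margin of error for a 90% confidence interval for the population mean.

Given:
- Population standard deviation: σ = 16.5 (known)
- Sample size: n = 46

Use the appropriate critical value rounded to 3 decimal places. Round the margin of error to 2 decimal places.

The population standard deviation σ is known, so use the z-interval margin of error formula.

For 90% confidence, z* = 1.645 (from standard normal table)

Margin of error formula for z-interval: E = z* × σ/√n

E = 1.645 × 16.5/√46
  = 1.645 × 2.432792
  = 4.0019

Rounded to 2 decimal places:

4.00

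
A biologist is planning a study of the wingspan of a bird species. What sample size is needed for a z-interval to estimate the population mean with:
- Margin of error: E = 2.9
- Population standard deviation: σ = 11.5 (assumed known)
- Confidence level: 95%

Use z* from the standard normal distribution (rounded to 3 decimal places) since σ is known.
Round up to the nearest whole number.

Using z* since population σ is known (z-interval formula).

For 95% confidence, z* = 1.96 (from standard normal table)

Sample size formula for z-interval: n = (z*σ/E)²

n = (1.96 × 11.5 / 2.9)²
  = (7.772414)²
  = 60.4104

Round up to the nearest whole number: n = 61

61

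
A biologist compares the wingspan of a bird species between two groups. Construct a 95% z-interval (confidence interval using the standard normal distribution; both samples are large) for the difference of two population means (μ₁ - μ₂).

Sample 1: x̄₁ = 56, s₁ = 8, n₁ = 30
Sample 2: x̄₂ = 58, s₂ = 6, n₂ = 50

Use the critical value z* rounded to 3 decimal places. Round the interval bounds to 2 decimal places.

Both samples are large (n₁ = 30 ≥ 30, n₂ = 50 ≥ 30), so a z-interval for the difference of means applies.

Point estimate: x̄₁ - x̄₂ = 56 - 58 = -2

Standard error: SE = √(s₁²/n₁ + s₂²/n₂)
= √(8²/30 + 6²/50)
= √(2.133333 + 0.720000)
= 1.689181

For 95% confidence, z* = 1.96 (from standard normal table)
Margin of error: E = z* × SE = 1.96 × 1.689181 = 3.3108

Z-interval: (x̄₁ - x̄₂) ± E = -2 ± 3.3108 = (-5.3108, 1.3108)

Rounded to 2 decimal places:

(-5.31, 1.31)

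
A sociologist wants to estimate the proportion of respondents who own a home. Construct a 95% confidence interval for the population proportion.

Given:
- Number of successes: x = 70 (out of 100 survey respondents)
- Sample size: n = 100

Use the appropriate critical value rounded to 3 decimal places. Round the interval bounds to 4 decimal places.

Sample proportion: p̂ = 70/100 = 0.700000

Check conditions for normal approximation:
  np̂ = 70 ≥ 10 ✓
  n(1-p̂) = 30 ≥ 10 ✓

The sample is large enough, so use a z-interval (normal approximation) for the proportion.

For 95% confidence, z* = 1.96 (from standard normal table)

Standard error: SE = √(p̂(1-p̂)/n) = √(0.700000×0.300000/100) = 0.04582576

Margin of error: E = z* × SE = 1.96 × 0.04582576 = 0.089818

Z-interval: p̂ ± E = 0.700000 ± 0.089818 = (0.610182, 0.789818)

Rounded to 4 decimal places:

(0.6102, 0.7898)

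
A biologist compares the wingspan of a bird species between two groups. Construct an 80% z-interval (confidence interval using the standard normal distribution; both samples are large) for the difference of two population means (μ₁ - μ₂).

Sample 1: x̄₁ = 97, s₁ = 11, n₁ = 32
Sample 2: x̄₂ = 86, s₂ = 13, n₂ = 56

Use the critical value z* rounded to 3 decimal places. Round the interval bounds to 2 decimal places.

Both samples are large (n₁ = 32 ≥ 30, n₂ = 56 ≥ 30), so a z-interval for the difference of means applies.

Point estimate: x̄₁ - x̄₂ = 97 - 86 = 11

Standard error: SE = √(s₁²/n₁ + s₂²/n₂)
= √(11²/32 + 13²/56)
= √(3.781250 + 3.017857)
= 2.607510

For 80% confidence, z* = 1.282 (from standard normal table)
Margin of error: E = z* × SE = 1.282 × 2.607510 = 3.3428

Z-interval: (x̄₁ - x̄₂) ± E = 11 ± 3.3428 = (7.6572, 14.3428)

Rounded to 2 decimal places:

(7.66, 14.34)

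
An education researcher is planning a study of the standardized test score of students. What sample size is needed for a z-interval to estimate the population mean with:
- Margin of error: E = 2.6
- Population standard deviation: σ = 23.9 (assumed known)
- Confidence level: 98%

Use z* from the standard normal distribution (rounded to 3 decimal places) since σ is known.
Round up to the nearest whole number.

Using z* since population σ is known (z-interval formula).

For 98% confidence, z* = 2.326 (from standard normal table)

Sample size formula for z-interval: n = (z*σ/E)²

n = (2.326 × 23.9 / 2.6)²
  = (21.381308)²
  = 457.1603

Round up to the nearest whole number: n = 458

458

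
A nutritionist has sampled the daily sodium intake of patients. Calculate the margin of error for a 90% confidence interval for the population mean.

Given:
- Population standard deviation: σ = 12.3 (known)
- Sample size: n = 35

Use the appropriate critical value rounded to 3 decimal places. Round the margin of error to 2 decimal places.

The population standard deviation σ is known, so use the z-interval margin of error formula.

For 90% confidence, z* = 1.645 (from standard normal table)

Margin of error formula for z-interval: E = z* × σ/√n

E = 1.645 × 12.3/√35
  = 1.645 × 2.079079
  = 3.4201

Rounded to 2 decimal places:

3.42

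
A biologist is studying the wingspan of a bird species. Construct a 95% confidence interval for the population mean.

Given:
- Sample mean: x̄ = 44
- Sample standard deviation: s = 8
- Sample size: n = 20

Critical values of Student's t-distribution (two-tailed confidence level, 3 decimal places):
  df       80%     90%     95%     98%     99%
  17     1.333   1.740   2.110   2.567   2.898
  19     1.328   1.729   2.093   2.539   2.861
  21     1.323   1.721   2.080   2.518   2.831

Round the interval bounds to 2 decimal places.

The population standard deviation σ is unknown (only the sample standard deviation s is given), so use a t-interval with df = n - 1 = 20 - 1 = 19.

For 95% confidence with df = 19, t* = 2.093 (from t-table)

Standard error: SE = s/√n = 8/√20 = 1.788854

Margin of error: E = t* × SE = 2.093 × 1.788854 = 3.7441

T-interval: x̄ ± E = 44 ± 3.7441 = (40.2559, 47.7441)

Rounded to 2 decimal places:

(40.26, 47.74)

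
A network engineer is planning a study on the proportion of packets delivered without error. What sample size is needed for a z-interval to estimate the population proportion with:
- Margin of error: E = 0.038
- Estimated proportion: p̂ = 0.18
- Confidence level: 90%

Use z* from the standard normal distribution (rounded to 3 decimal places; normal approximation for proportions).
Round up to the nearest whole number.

Using z* for proportion z-interval (normal approximation).

For 90% confidence, z* = 1.645 (from standard normal table)

Sample size formula for proportion z-interval: n = z*²p̂(1-p̂)/E²

n = 1.645² × 0.18 × 0.82 / 0.038²
  = 2.706025 × 0.1476 / 0.001444
  = 276.5992

Round up to the nearest whole number: n = 277

277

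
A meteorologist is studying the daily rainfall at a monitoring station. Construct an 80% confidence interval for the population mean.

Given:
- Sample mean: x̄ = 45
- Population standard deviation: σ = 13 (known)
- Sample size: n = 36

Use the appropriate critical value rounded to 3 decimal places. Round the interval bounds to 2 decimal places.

The population standard deviation σ is known, so use a z-interval (standard normal critical value).

For 80% confidence, z* = 1.282 (from standard normal table)

Standard error: SE = σ/√n = 13/√36 = 2.166667

Margin of error: E = z* × SE = 1.282 × 2.166667 = 2.7777

Z-interval: x̄ ± E = 45 ± 2.7777 = (42.2223, 47.7777)

Rounded to 2 decimal places:

(42.22, 47.78)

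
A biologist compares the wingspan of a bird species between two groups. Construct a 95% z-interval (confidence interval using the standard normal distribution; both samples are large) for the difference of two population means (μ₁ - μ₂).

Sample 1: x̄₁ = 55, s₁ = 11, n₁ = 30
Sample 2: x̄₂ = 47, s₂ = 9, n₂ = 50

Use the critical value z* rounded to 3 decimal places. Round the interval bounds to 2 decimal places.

Both samples are large (n₁ = 30 ≥ 30, n₂ = 50 ≥ 30), so a z-interval for the difference of means applies.

Point estimate: x̄₁ - x̄₂ = 55 - 47 = 8

Standard error: SE = √(s₁²/n₁ + s₂²/n₂)
= √(11²/30 + 9²/50)
= √(4.033333 + 1.620000)
= 2.377674

For 95% confidence, z* = 1.96 (from standard normal table)
Margin of error: E = z* × SE = 1.96 × 2.377674 = 4.6602

Z-interval: (x̄₁ - x̄₂) ± E = 8 ± 4.6602 = (3.3398, 12.6602)

Rounded to 2 decimal places:

(3.34, 12.66)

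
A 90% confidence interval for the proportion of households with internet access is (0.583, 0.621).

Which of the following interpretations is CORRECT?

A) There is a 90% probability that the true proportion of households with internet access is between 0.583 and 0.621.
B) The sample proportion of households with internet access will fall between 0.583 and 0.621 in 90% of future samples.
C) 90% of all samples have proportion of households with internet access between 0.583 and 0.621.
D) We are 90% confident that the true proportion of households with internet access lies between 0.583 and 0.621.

A confidence interval represents our confidence in the procedure, not a probability statement about the parameter.

Key concept: If we repeated this sampling process many times and computed a 90% CI each time, about 90% of those intervals would contain the true population parameter.

For this specific interval (0.583, 0.621):
- Midpoint (point estimate): 0.602
- Margin of error: 0.019

The correct interpretation is the one stating confidence that the true parameter lies in the interval — option D.

D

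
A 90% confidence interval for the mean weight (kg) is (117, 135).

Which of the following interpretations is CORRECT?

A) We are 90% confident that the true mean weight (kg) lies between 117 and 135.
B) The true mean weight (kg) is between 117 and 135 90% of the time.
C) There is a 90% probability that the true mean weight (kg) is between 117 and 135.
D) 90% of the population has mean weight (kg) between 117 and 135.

A confidence interval represents our confidence in the procedure, not a probability statement about the parameter.

Key concept: If we repeated this sampling process many times and computed a 90% CI each time, about 90% of those intervals would contain the true population parameter.

For this specific interval (117, 135):
- Midpoint (point estimate): 126
- Margin of error: 9

The correct interpretation is the one stating confidence that the true parameter lies in the interval — option A.

A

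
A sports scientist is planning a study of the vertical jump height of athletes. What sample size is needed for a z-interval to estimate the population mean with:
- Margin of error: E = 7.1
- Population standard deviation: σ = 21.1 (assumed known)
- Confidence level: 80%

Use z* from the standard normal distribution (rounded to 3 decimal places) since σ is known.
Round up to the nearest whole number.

Using z* since population σ is known (z-interval formula).

For 80% confidence, z* = 1.282 (from standard normal table)

Sample size formula for z-interval: n = (z*σ/E)²

n = (1.282 × 21.1 / 7.1)²
  = (3.809887)²
  = 14.5152

Round up to the nearest whole number: n = 15

15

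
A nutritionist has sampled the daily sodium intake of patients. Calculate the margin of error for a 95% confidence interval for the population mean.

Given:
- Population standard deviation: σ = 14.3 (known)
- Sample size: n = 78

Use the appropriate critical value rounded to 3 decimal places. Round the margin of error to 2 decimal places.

The population standard deviation σ is known, so use the z-interval margin of error formula.

For 95% confidence, z* = 1.96 (from standard normal table)

Margin of error formula for z-interval: E = z* × σ/√n

E = 1.96 × 14.3/√78
  = 1.96 × 1.619156
  = 3.1735

Rounded to 2 decimal places:

3.17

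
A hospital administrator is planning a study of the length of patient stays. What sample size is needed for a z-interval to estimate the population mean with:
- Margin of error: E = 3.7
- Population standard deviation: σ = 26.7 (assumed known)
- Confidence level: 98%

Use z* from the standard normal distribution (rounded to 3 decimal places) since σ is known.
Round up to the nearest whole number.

Using z* since population σ is known (z-interval formula).

For 98% confidence, z* = 2.326 (from standard normal table)

Sample size formula for z-interval: n = (z*σ/E)²

n = (2.326 × 26.7 / 3.7)²
  = (16.784919)²
  = 281.7335

Round up to the nearest whole number: n = 282

282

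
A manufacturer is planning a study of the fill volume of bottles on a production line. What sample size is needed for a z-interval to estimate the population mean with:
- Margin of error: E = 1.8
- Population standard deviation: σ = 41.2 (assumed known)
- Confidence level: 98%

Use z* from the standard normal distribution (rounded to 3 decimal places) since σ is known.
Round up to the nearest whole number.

Using z* since population σ is known (z-interval formula).

For 98% confidence, z* = 2.326 (from standard normal table)

Sample size formula for z-interval: n = (z*σ/E)²

n = (2.326 × 41.2 / 1.8)²
  = (53.239556)²
  = 2834.4503

Round up to the nearest whole number: n = 2835

2835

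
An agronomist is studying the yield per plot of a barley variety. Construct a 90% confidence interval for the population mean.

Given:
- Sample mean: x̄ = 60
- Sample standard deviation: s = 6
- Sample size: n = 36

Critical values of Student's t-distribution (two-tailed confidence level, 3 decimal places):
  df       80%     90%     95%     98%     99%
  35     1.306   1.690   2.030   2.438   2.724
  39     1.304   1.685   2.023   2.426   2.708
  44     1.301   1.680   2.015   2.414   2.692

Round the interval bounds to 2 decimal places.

The population standard deviation σ is unknown (only the sample standard deviation s is given), so use a t-interval with df = n - 1 = 36 - 1 = 35.

For 90% confidence with df = 35, t* = 1.690 (from t-table)

Standard error: SE = s/√n = 6/√36 = 1.000000

Margin of error: E = t* × SE = 1.690 × 1.000000 = 1.6900

T-interval: x̄ ± E = 60 ± 1.6900 = (58.3100, 61.6900)

Rounded to 2 decimal places:

(58.31, 61.69)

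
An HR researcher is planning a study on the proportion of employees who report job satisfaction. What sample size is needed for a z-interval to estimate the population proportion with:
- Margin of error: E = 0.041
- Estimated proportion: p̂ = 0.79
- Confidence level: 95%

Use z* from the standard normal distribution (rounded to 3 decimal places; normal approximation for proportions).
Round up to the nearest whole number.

Using z* for proportion z-interval (normal approximation).

For 95% confidence, z* = 1.96 (from standard normal table)

Sample size formula for proportion z-interval: n = z*²p̂(1-p̂)/E²

n = 1.96² × 0.79 × 0.21 / 0.041²
  = 3.8416 × 0.1659 / 0.001681
  = 379.1323

Round up to the nearest whole number: n = 380

380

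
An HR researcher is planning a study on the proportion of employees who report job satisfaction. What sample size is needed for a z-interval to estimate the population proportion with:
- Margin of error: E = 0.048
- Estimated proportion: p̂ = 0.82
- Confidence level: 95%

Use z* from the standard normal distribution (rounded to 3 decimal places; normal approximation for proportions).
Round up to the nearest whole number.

Using z* for proportion z-interval (normal approximation).

For 95% confidence, z* = 1.96 (from standard normal table)

Sample size formula for proportion z-interval: n = z*²p̂(1-p̂)/E²

n = 1.96² × 0.82 × 0.18 / 0.048²
  = 3.8416 × 0.1476 / 0.002304
  = 246.1025

Round up to the nearest whole number: n = 247

247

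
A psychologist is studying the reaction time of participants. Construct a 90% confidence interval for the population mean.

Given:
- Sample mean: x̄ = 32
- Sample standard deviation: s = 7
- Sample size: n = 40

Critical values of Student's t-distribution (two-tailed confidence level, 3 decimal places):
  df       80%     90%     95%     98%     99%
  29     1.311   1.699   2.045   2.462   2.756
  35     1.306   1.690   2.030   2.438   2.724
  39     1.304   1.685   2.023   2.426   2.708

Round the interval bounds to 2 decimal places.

The population standard deviation σ is unknown (only the sample standard deviation s is given), so use a t-interval with df = n - 1 = 40 - 1 = 39.

For 90% confidence with df = 39, t* = 1.685 (from t-table)

Standard error: SE = s/√n = 7/√40 = 1.1067972

Margin of error: E = t* × SE = 1.685 × 1.1067972 = 1.86495

T-interval: x̄ ± E = 32 ± 1.86495 = (30.13505, 33.86495)

Rounded to 2 decimal places:

(30.14, 33.86)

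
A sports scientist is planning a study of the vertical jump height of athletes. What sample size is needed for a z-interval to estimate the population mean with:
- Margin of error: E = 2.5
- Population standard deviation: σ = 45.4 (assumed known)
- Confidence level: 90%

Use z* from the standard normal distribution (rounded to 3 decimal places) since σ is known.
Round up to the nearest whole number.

Using z* since population σ is known (z-interval formula).

For 90% confidence, z* = 1.645 (from standard normal table)

Sample size formula for z-interval: n = (z*σ/E)²

n = (1.645 × 45.4 / 2.5)²
  = (29.873200)²
  = 892.4081

Round up to the nearest whole number: n = 893

893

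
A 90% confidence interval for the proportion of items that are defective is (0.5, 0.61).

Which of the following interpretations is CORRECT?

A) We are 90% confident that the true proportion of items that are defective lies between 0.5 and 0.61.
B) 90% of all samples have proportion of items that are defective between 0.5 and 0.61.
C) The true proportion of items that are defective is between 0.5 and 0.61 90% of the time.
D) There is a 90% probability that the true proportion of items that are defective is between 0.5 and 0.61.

A confidence interval represents our confidence in the procedure, not a probability statement about the parameter.

Key concept: If we repeated this sampling process many times and computed a 90% CI each time, about 90% of those intervals would contain the true population parameter.

For this specific interval (0.5, 0.61):
- Midpoint (point estimate): 0.555
- Margin of error: 0.055

The correct interpretation is the one stating confidence that the true parameter lies in the interval — option A.

A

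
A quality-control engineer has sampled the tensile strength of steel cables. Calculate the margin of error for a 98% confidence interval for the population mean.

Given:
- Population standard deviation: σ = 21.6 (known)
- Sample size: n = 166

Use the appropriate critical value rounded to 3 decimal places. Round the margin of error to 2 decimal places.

The population standard deviation σ is known, so use the z-interval margin of error formula.

For 98% confidence, z* = 2.326 (from standard normal table)

Margin of error formula for z-interval: E = z* × σ/√n

E = 2.326 × 21.6/√166
  = 2.326 × 1.676485
  = 3.8995

Rounded to 2 decimal places:

3.90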